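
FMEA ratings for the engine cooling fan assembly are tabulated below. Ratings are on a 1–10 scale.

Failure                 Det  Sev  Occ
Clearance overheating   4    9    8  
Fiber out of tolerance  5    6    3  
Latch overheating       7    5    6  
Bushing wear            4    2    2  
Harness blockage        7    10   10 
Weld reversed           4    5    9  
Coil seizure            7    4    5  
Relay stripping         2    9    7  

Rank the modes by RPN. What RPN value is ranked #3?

210

RPN = Severity × Occurrence × Detection:
  Clearance overheating: 9 × 8 × 4 = 288
  Fiber out of tolerance: 6 × 3 × 5 = 90
  Latch overheating: 5 × 6 × 7 = 210
  Bushing wear: 2 × 2 × 4 = 16
  Harness blockage: 10 × 10 × 7 = 700
  Weld reversed: 5 × 9 × 4 = 180
  Coil seizure: 4 × 5 × 7 = 140
  Relay stripping: 9 × 7 × 2 = 126
Sorted descending: 700, 288, 210, 180, 140, 126, 90, 16.
The third-highest RPN is 210 (Latch overheating).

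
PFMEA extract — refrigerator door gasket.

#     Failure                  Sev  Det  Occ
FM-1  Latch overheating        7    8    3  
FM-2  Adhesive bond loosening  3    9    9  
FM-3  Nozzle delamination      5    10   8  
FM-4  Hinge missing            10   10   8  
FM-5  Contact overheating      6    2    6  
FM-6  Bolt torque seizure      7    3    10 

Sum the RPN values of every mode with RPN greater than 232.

1443

RPN = Severity × Occurrence × Detection:
  FM-1: 7 × 3 × 8 = 168
  FM-2: 3 × 9 × 9 = 243
  FM-3: 5 × 8 × 10 = 400
  FM-4: 10 × 8 × 10 = 800
  FM-5: 6 × 6 × 2 = 72
  FM-6: 7 × 10 × 3 = 210
RPN > 232: FM-2 (243), FM-3 (400), FM-4 (800).
Sum: 243 + 400 + 800 = 1443.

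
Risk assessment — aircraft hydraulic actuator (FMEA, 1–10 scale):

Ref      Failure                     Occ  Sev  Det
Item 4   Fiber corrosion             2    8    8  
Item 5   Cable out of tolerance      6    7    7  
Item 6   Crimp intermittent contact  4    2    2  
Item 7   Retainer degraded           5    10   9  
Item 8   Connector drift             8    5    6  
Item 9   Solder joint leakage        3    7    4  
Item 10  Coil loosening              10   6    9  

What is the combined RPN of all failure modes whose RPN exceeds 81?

RPN = Severity × Occurrence × Detection:
  Item 4: 8 × 2 × 8 = 128
  Item 5: 7 × 6 × 7 = 294
  Item 6: 2 × 4 × 2 = 16
  Item 7: 10 × 5 × 9 = 450
  Item 8: 5 × 8 × 6 = 240
  Item 9: 7 × 3 × 4 = 84
  Item 10: 6 × 10 × 9 = 540
RPN > 81: Item 4 (128), Item 5 (294), Item 7 (450), Item 8 (240), Item 9 (84), Item 10 (540).
Sum: 128 + 294 + 450 + 240 + 84 + 540 = 1736.

1736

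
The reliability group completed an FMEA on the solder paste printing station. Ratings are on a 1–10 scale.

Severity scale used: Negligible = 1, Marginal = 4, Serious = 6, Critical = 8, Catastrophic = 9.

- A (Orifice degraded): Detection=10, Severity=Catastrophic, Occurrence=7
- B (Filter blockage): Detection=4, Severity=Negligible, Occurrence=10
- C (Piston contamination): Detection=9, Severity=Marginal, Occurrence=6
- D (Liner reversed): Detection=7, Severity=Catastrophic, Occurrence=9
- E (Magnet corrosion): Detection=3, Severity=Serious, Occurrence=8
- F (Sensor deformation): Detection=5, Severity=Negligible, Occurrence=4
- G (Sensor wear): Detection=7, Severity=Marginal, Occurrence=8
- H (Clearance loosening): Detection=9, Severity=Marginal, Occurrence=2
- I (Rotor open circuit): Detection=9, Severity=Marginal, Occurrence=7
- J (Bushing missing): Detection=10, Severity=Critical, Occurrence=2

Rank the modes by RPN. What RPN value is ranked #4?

RPN = Severity × Occurrence × Detection:
  A: 9 × 7 × 10 = 630
  B: 1 × 10 × 4 = 40
  C: 4 × 6 × 9 = 216
  D: 9 × 9 × 7 = 567
  E: 6 × 8 × 3 = 144
  F: 1 × 4 × 5 = 20
  G: 4 × 8 × 7 = 224
  H: 4 × 2 × 9 = 72
  I: 4 × 7 × 9 = 252
  J: 8 × 2 × 10 = 160
Sorted descending: 630, 567, 252, 224, 216, 160, 144, 72, 40, 20.
The fourth-highest RPN is 224 (G).

224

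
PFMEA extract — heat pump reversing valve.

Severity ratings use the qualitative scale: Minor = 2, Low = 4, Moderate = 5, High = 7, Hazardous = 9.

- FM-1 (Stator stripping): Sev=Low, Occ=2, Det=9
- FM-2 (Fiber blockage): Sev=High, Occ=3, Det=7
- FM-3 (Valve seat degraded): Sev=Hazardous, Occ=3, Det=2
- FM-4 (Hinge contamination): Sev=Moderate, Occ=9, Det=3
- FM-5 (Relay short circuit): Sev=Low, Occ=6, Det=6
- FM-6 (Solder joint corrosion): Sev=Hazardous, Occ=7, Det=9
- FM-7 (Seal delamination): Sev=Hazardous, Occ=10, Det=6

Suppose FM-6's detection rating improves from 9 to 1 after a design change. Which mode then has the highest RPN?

FM-7

RPN = Severity × Occurrence × Detection:
  FM-1: 4 × 2 × 9 = 72
  FM-2: 7 × 3 × 7 = 147
  FM-3: 9 × 3 × 2 = 54
  FM-4: 5 × 9 × 3 = 135
  FM-5: 4 × 6 × 6 = 144
  FM-6: 9 × 7 × 9 = 567
  FM-7: 9 × 10 × 6 = 540
After action: FM-6 → 9 × 7 × 1 = 63.
Revised RPNs: FM-7=540, FM-2=147, FM-5=144, FM-4=135, FM-1=72, FM-6=63, FM-3=54.
Highest is now FM-7 (540).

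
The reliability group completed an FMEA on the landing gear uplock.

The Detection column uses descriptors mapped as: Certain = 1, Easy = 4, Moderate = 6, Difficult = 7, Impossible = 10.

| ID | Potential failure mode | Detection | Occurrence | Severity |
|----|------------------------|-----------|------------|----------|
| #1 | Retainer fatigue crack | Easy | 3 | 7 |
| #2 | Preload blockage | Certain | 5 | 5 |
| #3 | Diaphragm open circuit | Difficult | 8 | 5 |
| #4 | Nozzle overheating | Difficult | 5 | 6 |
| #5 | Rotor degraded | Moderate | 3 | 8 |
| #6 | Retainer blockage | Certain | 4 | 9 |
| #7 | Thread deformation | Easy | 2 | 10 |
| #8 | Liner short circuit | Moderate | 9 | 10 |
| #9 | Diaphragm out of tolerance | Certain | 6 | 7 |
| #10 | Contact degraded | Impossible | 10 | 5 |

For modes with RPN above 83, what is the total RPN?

1758

RPN = Severity × Occurrence × Detection:
  #1: 7 × 3 × 4 = 84
  #2: 5 × 5 × 1 = 25
  #3: 5 × 8 × 7 = 280
  #4: 6 × 5 × 7 = 210
  #5: 8 × 3 × 6 = 144
  #6: 9 × 4 × 1 = 36
  #7: 10 × 2 × 4 = 80
  #8: 10 × 9 × 6 = 540
  #9: 7 × 6 × 1 = 42
  #10: 5 × 10 × 10 = 500
RPN > 83: #1 (84), #3 (280), #4 (210), #5 (144), #8 (540), #10 (500).
Sum: 84 + 280 + 210 + 144 + 540 + 500 = 1758.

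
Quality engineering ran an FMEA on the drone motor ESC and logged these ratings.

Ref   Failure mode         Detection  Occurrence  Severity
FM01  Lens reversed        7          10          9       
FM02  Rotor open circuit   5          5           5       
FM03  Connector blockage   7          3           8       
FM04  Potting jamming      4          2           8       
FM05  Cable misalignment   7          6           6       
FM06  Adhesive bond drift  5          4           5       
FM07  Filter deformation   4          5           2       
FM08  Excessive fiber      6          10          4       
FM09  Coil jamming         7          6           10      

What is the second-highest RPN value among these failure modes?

RPN = Severity × Occurrence × Detection:
  FM01: 9 × 10 × 7 = 630
  FM02: 5 × 5 × 5 = 125
  FM03: 8 × 3 × 7 = 168
  FM04: 8 × 2 × 4 = 64
  FM05: 6 × 6 × 7 = 252
  FM06: 5 × 4 × 5 = 100
  FM07: 2 × 5 × 4 = 40
  FM08: 4 × 10 × 6 = 240
  FM09: 10 × 6 × 7 = 420
Sorted descending: 630, 420, 252, 240, 168, 125, 100, 64, 40.
The second-highest RPN is 420 (FM09).

420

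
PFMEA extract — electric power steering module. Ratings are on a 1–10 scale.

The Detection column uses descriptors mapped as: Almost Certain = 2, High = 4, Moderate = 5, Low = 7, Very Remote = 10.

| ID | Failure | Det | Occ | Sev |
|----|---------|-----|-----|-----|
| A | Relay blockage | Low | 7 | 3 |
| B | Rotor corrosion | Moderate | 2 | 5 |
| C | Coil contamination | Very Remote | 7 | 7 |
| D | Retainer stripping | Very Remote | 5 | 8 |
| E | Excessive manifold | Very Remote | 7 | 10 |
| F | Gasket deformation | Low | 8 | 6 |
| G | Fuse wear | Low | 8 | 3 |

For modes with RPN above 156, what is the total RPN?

RPN = Severity × Occurrence × Detection:
  A: 3 × 7 × 7 = 147
  B: 5 × 2 × 5 = 50
  C: 7 × 7 × 10 = 490
  D: 8 × 5 × 10 = 400
  E: 10 × 7 × 10 = 700
  F: 6 × 8 × 7 = 336
  G: 3 × 8 × 7 = 168
RPN > 156: C (490), D (400), E (700), F (336), G (168).
Sum: 490 + 400 + 700 + 336 + 168 = 2094.

2094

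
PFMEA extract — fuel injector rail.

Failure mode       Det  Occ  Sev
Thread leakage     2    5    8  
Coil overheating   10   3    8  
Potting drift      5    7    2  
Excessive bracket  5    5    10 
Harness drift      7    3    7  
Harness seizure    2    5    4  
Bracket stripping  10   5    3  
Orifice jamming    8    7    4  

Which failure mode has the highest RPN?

Excessive bracket

RPN = Severity × Occurrence × Detection:
  Thread leakage: 8 × 5 × 2 = 80
  Coil overheating: 8 × 3 × 10 = 240
  Potting drift: 2 × 7 × 5 = 70
  Excessive bracket: 10 × 5 × 5 = 250
  Harness drift: 7 × 3 × 7 = 147
  Harness seizure: 4 × 5 × 2 = 40
  Bracket stripping: 3 × 5 × 10 = 150
  Orifice jamming: 4 × 7 × 8 = 224
Highest RPN is 250 → Excessive bracket.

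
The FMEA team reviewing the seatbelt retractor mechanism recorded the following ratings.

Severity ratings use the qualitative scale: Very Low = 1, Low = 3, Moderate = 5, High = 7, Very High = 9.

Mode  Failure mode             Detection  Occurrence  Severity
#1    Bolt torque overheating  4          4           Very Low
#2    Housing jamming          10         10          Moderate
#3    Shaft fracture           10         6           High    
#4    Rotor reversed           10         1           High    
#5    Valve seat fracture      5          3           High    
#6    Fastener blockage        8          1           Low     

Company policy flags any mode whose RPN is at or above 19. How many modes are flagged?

RPN = Severity × Occurrence × Detection:
  #1: 1 × 4 × 4 = 16
  #2: 5 × 10 × 10 = 500
  #3: 7 × 6 × 10 = 420
  #4: 7 × 1 × 10 = 70
  #5: 7 × 3 × 5 = 105
  #6: 3 × 1 × 8 = 24
Modes with RPN ≥ 19: #2 (500), #3 (420), #4 (70), #5 (105), #6 (24) → 5.

5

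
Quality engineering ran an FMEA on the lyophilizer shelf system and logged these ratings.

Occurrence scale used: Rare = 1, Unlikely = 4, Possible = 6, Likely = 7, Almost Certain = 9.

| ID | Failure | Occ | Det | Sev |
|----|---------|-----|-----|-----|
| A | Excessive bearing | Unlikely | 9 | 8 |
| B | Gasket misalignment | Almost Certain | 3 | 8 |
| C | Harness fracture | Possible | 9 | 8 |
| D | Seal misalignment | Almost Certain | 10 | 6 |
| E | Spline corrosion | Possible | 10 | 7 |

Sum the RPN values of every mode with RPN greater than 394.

RPN = Severity × Occurrence × Detection:
  A: 8 × 4 × 9 = 288
  B: 8 × 9 × 3 = 216
  C: 8 × 6 × 9 = 432
  D: 6 × 9 × 10 = 540
  E: 7 × 6 × 10 = 420
RPN > 394: C (432), D (540), E (420).
Sum: 432 + 540 + 420 = 1392.

1392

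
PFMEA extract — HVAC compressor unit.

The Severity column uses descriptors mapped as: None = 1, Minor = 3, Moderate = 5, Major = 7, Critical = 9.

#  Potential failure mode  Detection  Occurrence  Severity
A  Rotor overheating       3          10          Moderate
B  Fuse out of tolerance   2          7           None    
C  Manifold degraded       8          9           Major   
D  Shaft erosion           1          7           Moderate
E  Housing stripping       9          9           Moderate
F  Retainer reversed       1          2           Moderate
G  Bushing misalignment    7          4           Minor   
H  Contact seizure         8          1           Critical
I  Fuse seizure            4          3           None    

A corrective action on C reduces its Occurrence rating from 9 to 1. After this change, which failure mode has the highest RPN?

RPN = Severity × Occurrence × Detection:
  A: 5 × 10 × 3 = 150
  B: 1 × 7 × 2 = 14
  C: 7 × 9 × 8 = 504
  D: 5 × 7 × 1 = 35
  E: 5 × 9 × 9 = 405
  F: 5 × 2 × 1 = 10
  G: 3 × 4 × 7 = 84
  H: 9 × 1 × 8 = 72
  I: 1 × 3 × 4 = 12
After action: C → 7 × 1 × 8 = 56.
Revised RPNs: E=405, A=150, G=84, H=72, C=56, D=35, B=14, I=12, F=10.
Highest is now E (405).

E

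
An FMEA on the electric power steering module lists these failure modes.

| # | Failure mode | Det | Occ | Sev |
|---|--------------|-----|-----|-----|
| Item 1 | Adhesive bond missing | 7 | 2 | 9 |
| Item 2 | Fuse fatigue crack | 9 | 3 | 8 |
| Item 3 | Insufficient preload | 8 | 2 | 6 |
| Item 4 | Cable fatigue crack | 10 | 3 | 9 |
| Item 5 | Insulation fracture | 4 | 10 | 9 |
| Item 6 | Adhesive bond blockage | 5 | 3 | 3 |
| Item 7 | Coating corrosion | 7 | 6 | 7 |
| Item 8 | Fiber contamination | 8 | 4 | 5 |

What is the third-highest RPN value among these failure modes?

RPN = Severity × Occurrence × Detection:
  Item 1: 9 × 2 × 7 = 126
  Item 2: 8 × 3 × 9 = 216
  Item 3: 6 × 2 × 8 = 96
  Item 4: 9 × 3 × 10 = 270
  Item 5: 9 × 10 × 4 = 360
  Item 6: 3 × 3 × 5 = 45
  Item 7: 7 × 6 × 7 = 294
  Item 8: 5 × 4 × 8 = 160
Sorted descending: 360, 294, 270, 216, 160, 126, 96, 45.
The third-highest RPN is 270 (Item 4).

270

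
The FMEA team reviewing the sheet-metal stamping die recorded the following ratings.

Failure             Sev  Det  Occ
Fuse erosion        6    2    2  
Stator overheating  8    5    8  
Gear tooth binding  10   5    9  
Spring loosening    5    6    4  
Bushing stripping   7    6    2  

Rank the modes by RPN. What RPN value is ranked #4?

RPN = Severity × Occurrence × Detection:
  Fuse erosion: 6 × 2 × 2 = 24
  Stator overheating: 8 × 8 × 5 = 320
  Gear tooth binding: 10 × 9 × 5 = 450
  Spring loosening: 5 × 4 × 6 = 120
  Bushing stripping: 7 × 2 × 6 = 84
Sorted descending: 450, 320, 120, 84, 24.
The fourth-highest RPN is 84 (Bushing stripping).

84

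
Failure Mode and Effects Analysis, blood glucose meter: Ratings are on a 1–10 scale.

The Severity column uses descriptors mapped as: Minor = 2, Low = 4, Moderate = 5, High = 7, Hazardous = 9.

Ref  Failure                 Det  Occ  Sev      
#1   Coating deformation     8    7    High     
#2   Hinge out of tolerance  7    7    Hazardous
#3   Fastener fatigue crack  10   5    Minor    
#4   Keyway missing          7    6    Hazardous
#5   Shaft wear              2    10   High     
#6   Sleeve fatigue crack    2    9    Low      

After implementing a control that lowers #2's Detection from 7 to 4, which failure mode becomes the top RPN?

RPN = Severity × Occurrence × Detection:
  #1: 7 × 7 × 8 = 392
  #2: 9 × 7 × 7 = 441
  #3: 2 × 5 × 10 = 100
  #4: 9 × 6 × 7 = 378
  #5: 7 × 10 × 2 = 140
  #6: 4 × 9 × 2 = 72
After action: #2 → 9 × 7 × 4 = 252.
Revised RPNs: #1=392, #4=378, #2=252, #5=140, #3=100, #6=72.
Highest is now #1 (392).

#1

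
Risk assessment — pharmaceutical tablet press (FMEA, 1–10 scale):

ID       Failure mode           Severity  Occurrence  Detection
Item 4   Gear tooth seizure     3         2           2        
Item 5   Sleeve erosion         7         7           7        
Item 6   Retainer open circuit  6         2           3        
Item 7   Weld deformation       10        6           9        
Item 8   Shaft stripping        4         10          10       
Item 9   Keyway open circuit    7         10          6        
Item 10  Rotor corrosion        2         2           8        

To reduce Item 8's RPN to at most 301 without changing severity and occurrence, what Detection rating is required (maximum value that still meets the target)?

Item 8: S=4, O=10, D=10 → current RPN = 400.
Fixed product = 40. Need 40 × D ≤ 301, so D ≤ 301/40 = 7.53.
Maximum integer Detection rating = 7 (gives RPN 280; D=8 would give 320 > 301).

7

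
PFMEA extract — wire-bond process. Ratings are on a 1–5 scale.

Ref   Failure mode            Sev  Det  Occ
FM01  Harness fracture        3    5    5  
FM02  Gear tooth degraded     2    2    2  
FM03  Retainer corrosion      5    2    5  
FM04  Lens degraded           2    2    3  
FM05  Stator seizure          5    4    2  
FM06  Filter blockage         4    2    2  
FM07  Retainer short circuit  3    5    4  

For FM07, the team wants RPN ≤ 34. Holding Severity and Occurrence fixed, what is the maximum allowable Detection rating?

2

FM07: S=3, O=4, D=5 → current RPN = 60.
Fixed product = 12. Need 12 × D ≤ 34, so D ≤ 34/12 = 2.83.
Maximum integer Detection rating = 2 (gives RPN 24; D=3 would give 36 > 34).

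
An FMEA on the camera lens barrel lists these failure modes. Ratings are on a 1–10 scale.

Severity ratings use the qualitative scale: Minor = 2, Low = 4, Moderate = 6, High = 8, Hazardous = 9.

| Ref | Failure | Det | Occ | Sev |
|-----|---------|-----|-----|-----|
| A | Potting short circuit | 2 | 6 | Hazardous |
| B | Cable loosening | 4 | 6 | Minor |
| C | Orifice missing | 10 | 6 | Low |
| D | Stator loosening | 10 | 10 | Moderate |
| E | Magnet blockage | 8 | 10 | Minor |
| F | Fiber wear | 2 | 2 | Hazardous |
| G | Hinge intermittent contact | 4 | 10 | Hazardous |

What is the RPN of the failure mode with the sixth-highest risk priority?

RPN = Severity × Occurrence × Detection:
  A: 9 × 6 × 2 = 108
  B: 2 × 6 × 4 = 48
  C: 4 × 6 × 10 = 240
  D: 6 × 10 × 10 = 600
  E: 2 × 10 × 8 = 160
  F: 9 × 2 × 2 = 36
  G: 9 × 10 × 4 = 360
Sorted descending: 600, 360, 240, 160, 108, 48, 36.
The sixth-highest RPN is 48 (B).

48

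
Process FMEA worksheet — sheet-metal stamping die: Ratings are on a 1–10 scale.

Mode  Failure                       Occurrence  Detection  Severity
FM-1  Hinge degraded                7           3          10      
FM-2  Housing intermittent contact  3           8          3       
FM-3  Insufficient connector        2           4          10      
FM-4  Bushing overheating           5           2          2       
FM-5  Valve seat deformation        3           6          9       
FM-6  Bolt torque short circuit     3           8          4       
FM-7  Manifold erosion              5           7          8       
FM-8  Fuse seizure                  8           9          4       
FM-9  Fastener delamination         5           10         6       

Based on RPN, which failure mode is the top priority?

RPN = Severity × Occurrence × Detection:
  FM-1: 10 × 7 × 3 = 210
  FM-2: 3 × 3 × 8 = 72
  FM-3: 10 × 2 × 4 = 80
  FM-4: 2 × 5 × 2 = 20
  FM-5: 9 × 3 × 6 = 162
  FM-6: 4 × 3 × 8 = 96
  FM-7: 8 × 5 × 7 = 280
  FM-8: 4 × 8 × 9 = 288
  FM-9: 6 × 5 × 10 = 300
Highest RPN is 300 → FM-9.

FM-9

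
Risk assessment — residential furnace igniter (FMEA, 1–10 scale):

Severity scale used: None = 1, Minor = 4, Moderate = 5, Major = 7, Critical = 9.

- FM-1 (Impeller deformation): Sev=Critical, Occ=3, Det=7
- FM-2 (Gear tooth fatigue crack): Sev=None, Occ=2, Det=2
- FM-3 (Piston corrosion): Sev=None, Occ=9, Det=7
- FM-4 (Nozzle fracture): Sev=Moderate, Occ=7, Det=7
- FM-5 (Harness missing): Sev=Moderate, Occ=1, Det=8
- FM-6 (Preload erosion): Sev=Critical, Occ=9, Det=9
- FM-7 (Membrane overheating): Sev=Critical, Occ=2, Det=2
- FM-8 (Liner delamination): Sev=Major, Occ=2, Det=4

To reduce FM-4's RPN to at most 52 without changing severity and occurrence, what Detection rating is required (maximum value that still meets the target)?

1

FM-4: S=5, O=7, D=7 → current RPN = 245.
Fixed product = 35. Need 35 × D ≤ 52, so D ≤ 52/35 = 1.49.
Maximum integer Detection rating = 1 (gives RPN 35; D=2 would give 70 > 52).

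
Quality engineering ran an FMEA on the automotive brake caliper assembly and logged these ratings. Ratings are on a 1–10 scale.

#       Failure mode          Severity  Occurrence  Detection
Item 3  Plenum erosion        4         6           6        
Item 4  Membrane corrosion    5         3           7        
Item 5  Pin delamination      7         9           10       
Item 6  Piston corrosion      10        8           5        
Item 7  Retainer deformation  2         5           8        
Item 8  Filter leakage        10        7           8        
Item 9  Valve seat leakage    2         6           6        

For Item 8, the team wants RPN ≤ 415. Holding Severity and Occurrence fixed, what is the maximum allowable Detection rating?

5

Item 8: S=10, O=7, D=8 → current RPN = 560.
Fixed product = 70. Need 70 × D ≤ 415, so D ≤ 415/70 = 5.93.
Maximum integer Detection rating = 5 (gives RPN 350; D=6 would give 420 > 415).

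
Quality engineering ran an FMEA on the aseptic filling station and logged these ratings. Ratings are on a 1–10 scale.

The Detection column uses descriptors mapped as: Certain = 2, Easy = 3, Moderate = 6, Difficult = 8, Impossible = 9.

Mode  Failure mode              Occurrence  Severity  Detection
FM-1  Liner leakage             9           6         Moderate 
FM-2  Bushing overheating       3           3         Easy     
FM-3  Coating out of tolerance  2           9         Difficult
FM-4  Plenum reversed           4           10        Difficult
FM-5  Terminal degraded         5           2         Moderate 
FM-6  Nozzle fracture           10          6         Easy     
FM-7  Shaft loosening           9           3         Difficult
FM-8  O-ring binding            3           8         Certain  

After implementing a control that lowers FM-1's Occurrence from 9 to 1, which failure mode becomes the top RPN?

RPN = Severity × Occurrence × Detection:
  FM-1: 6 × 9 × 6 = 324
  FM-2: 3 × 3 × 3 = 27
  FM-3: 9 × 2 × 8 = 144
  FM-4: 10 × 4 × 8 = 320
  FM-5: 2 × 5 × 6 = 60
  FM-6: 6 × 10 × 3 = 180
  FM-7: 3 × 9 × 8 = 216
  FM-8: 8 × 3 × 2 = 48
After action: FM-1 → 6 × 1 × 6 = 36.
Revised RPNs: FM-4=320, FM-7=216, FM-6=180, FM-3=144, FM-5=60, FM-8=48, FM-1=36, FM-2=27.
Highest is now FM-4 (320).

FM-4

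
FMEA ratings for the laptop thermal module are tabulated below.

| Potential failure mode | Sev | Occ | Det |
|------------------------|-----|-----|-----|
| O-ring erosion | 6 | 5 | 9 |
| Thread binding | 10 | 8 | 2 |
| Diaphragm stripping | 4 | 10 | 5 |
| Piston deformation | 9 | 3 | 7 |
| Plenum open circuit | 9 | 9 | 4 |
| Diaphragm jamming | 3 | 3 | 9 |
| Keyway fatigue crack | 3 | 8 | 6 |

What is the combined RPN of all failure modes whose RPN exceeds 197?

RPN = Severity × Occurrence × Detection:
  O-ring erosion: 6 × 5 × 9 = 270
  Thread binding: 10 × 8 × 2 = 160
  Diaphragm stripping: 4 × 10 × 5 = 200
  Piston deformation: 9 × 3 × 7 = 189
  Plenum open circuit: 9 × 9 × 4 = 324
  Diaphragm jamming: 3 × 3 × 9 = 81
  Keyway fatigue crack: 3 × 8 × 6 = 144
RPN > 197: O-ring erosion (270), Diaphragm stripping (200), Plenum open circuit (324).
Sum: 270 + 200 + 324 = 794.

794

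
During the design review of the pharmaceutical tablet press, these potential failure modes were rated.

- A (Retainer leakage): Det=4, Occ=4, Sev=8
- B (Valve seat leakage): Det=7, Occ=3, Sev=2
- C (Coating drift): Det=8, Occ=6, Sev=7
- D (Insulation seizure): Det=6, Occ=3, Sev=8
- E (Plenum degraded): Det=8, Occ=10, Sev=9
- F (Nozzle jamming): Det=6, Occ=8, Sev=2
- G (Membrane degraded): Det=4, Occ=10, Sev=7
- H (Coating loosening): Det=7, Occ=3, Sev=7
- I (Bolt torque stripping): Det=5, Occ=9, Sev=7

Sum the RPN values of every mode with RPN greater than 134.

1942

RPN = Severity × Occurrence × Detection:
  A: 8 × 4 × 4 = 128
  B: 2 × 3 × 7 = 42
  C: 7 × 6 × 8 = 336
  D: 8 × 3 × 6 = 144
  E: 9 × 10 × 8 = 720
  F: 2 × 8 × 6 = 96
  G: 7 × 10 × 4 = 280
  H: 7 × 3 × 7 = 147
  I: 7 × 9 × 5 = 315
RPN > 134: C (336), D (144), E (720), G (280), H (147), I (315).
Sum: 336 + 144 + 720 + 280 + 147 + 315 = 1942.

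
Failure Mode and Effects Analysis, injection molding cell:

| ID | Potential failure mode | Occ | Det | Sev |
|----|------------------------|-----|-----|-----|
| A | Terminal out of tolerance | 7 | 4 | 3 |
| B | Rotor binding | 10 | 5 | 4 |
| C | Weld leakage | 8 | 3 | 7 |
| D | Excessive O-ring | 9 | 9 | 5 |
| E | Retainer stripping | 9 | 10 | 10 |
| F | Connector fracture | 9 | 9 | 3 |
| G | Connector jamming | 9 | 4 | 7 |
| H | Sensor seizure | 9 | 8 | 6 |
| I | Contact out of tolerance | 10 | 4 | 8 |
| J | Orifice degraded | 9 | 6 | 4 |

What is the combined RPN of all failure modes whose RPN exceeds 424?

RPN = Severity × Occurrence × Detection:
  A: 3 × 7 × 4 = 84
  B: 4 × 10 × 5 = 200
  C: 7 × 8 × 3 = 168
  D: 5 × 9 × 9 = 405
  E: 10 × 9 × 10 = 900
  F: 3 × 9 × 9 = 243
  G: 7 × 9 × 4 = 252
  H: 6 × 9 × 8 = 432
  I: 8 × 10 × 4 = 320
  J: 4 × 9 × 6 = 216
RPN > 424: E (900), H (432).
Sum: 900 + 432 = 1332.

1332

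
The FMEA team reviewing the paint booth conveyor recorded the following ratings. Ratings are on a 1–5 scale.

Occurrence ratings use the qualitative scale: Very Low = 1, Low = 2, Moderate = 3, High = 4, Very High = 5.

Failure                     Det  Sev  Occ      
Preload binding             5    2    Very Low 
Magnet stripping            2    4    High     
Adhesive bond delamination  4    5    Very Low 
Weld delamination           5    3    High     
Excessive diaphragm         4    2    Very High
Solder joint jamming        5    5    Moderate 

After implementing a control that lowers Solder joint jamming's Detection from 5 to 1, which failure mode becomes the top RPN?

Weld delamination

RPN = Severity × Occurrence × Detection:
  Preload binding: 2 × 1 × 5 = 10
  Magnet stripping: 4 × 4 × 2 = 32
  Adhesive bond delamination: 5 × 1 × 4 = 20
  Weld delamination: 3 × 4 × 5 = 60
  Excessive diaphragm: 2 × 5 × 4 = 40
  Solder joint jamming: 5 × 3 × 5 = 75
After action: Solder joint jamming → 5 × 3 × 1 = 15.
Revised RPNs: Weld delamination=60, Excessive diaphragm=40, Magnet stripping=32, Adhesive bond delamination=20, Solder joint jamming=15, Preload binding=10.
Highest is now Weld delamination (60).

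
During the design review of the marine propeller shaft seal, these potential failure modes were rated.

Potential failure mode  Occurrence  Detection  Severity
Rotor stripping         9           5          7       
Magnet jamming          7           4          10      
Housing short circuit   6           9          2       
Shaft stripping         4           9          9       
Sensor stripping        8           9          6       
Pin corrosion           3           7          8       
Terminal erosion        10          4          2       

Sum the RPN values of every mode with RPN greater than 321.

756

RPN = Severity × Occurrence × Detection:
  Rotor stripping: 7 × 9 × 5 = 315
  Magnet jamming: 10 × 7 × 4 = 280
  Housing short circuit: 2 × 6 × 9 = 108
  Shaft stripping: 9 × 4 × 9 = 324
  Sensor stripping: 6 × 8 × 9 = 432
  Pin corrosion: 8 × 3 × 7 = 168
  Terminal erosion: 2 × 10 × 4 = 80
RPN > 321: Shaft stripping (324), Sensor stripping (432).
Sum: 324 + 432 = 756.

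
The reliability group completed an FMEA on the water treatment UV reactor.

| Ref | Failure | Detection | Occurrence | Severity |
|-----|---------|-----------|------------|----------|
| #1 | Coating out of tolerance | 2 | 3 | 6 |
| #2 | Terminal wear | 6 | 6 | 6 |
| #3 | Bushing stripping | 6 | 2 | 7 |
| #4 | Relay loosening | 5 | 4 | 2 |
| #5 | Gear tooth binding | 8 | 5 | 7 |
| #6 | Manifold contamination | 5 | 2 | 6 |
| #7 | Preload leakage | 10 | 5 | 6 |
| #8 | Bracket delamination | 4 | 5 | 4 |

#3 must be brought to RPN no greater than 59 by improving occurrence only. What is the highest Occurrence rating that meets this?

#3: S=7, O=2, D=6 → current RPN = 84.
Fixed product = 42. Need 42 × O ≤ 59, so O ≤ 59/42 = 1.40.
Maximum integer Occurrence rating = 1 (gives RPN 42; O=2 would give 84 > 59).

1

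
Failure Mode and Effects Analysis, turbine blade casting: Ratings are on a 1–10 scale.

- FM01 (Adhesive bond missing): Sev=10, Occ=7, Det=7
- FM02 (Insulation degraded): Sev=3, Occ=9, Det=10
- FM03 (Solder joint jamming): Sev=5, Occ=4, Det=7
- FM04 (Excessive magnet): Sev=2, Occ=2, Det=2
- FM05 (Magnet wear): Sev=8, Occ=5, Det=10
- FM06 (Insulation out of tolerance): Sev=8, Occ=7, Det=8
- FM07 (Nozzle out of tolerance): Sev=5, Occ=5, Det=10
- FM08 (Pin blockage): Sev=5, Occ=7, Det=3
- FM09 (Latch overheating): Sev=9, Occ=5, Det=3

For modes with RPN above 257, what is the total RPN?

1608

RPN = Severity × Occurrence × Detection:
  FM01: 10 × 7 × 7 = 490
  FM02: 3 × 9 × 10 = 270
  FM03: 5 × 4 × 7 = 140
  FM04: 2 × 2 × 2 = 8
  FM05: 8 × 5 × 10 = 400
  FM06: 8 × 7 × 8 = 448
  FM07: 5 × 5 × 10 = 250
  FM08: 5 × 7 × 3 = 105
  FM09: 9 × 5 × 3 = 135
RPN > 257: FM01 (490), FM02 (270), FM05 (400), FM06 (448).
Sum: 490 + 270 + 400 + 448 = 1608.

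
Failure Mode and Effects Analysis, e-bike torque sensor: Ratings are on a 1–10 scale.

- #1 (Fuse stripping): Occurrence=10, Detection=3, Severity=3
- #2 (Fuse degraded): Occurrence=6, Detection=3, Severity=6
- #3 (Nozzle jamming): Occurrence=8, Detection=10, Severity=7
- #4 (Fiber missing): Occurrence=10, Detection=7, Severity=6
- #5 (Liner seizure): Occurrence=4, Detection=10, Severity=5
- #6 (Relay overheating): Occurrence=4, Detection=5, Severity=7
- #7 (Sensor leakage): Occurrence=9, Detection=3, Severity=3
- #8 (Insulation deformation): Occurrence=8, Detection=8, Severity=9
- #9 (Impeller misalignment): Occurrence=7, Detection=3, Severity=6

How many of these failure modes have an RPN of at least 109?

6

RPN = Severity × Occurrence × Detection:
  #1: 3 × 10 × 3 = 90
  #2: 6 × 6 × 3 = 108
  #3: 7 × 8 × 10 = 560
  #4: 6 × 10 × 7 = 420
  #5: 5 × 4 × 10 = 200
  #6: 7 × 4 × 5 = 140
  #7: 3 × 9 × 3 = 81
  #8: 9 × 8 × 8 = 576
  #9: 6 × 7 × 3 = 126
Modes with RPN ≥ 109: #3 (560), #4 (420), #5 (200), #6 (140), #8 (576), #9 (126) → 6.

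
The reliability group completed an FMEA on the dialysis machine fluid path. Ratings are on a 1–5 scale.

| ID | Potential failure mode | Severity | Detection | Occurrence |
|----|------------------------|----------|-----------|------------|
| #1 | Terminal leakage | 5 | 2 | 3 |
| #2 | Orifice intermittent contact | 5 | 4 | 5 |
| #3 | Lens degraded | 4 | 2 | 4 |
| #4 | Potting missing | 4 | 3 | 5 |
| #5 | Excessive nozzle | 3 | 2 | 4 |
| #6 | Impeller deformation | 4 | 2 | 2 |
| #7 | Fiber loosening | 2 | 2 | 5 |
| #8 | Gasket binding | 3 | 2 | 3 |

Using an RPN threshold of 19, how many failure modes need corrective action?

RPN = Severity × Occurrence × Detection:
  #1: 5 × 3 × 2 = 30
  #2: 5 × 5 × 4 = 100
  #3: 4 × 4 × 2 = 32
  #4: 4 × 5 × 3 = 60
  #5: 3 × 4 × 2 = 24
  #6: 4 × 2 × 2 = 16
  #7: 2 × 5 × 2 = 20
  #8: 3 × 3 × 2 = 18
Modes with RPN ≥ 19: #1 (30), #2 (100), #3 (32), #4 (60), #5 (24), #7 (20) → 6.

6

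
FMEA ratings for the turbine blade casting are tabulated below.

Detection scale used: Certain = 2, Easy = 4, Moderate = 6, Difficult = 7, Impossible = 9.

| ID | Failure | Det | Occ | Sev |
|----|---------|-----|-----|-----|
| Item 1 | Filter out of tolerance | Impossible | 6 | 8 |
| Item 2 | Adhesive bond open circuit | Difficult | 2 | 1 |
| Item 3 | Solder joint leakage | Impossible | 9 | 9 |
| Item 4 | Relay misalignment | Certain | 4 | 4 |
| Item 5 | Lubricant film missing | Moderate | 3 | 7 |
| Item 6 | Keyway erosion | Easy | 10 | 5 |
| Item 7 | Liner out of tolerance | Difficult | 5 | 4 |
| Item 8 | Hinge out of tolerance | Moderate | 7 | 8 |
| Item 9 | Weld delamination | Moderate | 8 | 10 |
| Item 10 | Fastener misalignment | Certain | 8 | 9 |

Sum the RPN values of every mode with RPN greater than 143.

RPN = Severity × Occurrence × Detection:
  Item 1: 8 × 6 × 9 = 432
  Item 2: 1 × 2 × 7 = 14
  Item 3: 9 × 9 × 9 = 729
  Item 4: 4 × 4 × 2 = 32
  Item 5: 7 × 3 × 6 = 126
  Item 6: 5 × 10 × 4 = 200
  Item 7: 4 × 5 × 7 = 140
  Item 8: 8 × 7 × 6 = 336
  Item 9: 10 × 8 × 6 = 480
  Item 10: 9 × 8 × 2 = 144
RPN > 143: Item 1 (432), Item 3 (729), Item 6 (200), Item 8 (336), Item 9 (480), Item 10 (144).
Sum: 432 + 729 + 200 + 336 + 480 + 144 = 2321.

2321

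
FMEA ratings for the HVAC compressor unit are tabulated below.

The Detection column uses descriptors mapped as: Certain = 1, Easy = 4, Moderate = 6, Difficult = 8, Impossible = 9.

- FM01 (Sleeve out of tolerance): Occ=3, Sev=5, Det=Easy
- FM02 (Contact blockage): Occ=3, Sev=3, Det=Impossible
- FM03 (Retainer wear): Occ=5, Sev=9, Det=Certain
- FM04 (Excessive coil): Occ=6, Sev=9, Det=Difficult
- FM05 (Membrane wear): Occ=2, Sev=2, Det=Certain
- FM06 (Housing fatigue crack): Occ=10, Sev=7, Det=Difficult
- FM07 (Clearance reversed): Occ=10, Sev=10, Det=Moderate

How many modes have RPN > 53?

RPN = Severity × Occurrence × Detection:
  FM01: 5 × 3 × 4 = 60
  FM02: 3 × 3 × 9 = 81
  FM03: 9 × 5 × 1 = 45
  FM04: 9 × 6 × 8 = 432
  FM05: 2 × 2 × 1 = 4
  FM06: 7 × 10 × 8 = 560
  FM07: 10 × 10 × 6 = 600
Modes with RPN > 53: FM01 (60), FM02 (81), FM04 (432), FM06 (560), FM07 (600) → 5.

5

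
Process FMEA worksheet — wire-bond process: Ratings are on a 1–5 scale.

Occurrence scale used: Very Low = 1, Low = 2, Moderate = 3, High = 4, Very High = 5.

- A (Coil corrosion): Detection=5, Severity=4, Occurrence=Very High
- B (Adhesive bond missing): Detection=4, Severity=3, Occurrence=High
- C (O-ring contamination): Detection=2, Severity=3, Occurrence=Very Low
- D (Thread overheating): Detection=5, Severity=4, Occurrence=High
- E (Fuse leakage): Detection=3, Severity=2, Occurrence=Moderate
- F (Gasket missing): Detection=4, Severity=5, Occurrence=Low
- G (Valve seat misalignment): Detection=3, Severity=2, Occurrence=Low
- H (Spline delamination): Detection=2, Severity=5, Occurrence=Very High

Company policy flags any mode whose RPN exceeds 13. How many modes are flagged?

6

RPN = Severity × Occurrence × Detection:
  A: 4 × 5 × 5 = 100
  B: 3 × 4 × 4 = 48
  C: 3 × 1 × 2 = 6
  D: 4 × 4 × 5 = 80
  E: 2 × 3 × 3 = 18
  F: 5 × 2 × 4 = 40
  G: 2 × 2 × 3 = 12
  H: 5 × 5 × 2 = 50
Modes with RPN > 13: A (100), B (48), D (80), E (18), F (40), H (50) → 6.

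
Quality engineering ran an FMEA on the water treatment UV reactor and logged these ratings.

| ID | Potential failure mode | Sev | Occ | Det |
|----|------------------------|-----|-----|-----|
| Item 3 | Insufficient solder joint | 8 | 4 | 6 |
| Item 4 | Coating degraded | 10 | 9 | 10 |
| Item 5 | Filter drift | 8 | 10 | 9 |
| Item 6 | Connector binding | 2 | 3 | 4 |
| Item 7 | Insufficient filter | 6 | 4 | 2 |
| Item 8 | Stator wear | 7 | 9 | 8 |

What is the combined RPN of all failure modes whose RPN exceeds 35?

2364

RPN = Severity × Occurrence × Detection:
  Item 3: 8 × 4 × 6 = 192
  Item 4: 10 × 9 × 10 = 900
  Item 5: 8 × 10 × 9 = 720
  Item 6: 2 × 3 × 4 = 24
  Item 7: 6 × 4 × 2 = 48
  Item 8: 7 × 9 × 8 = 504
RPN > 35: Item 3 (192), Item 4 (900), Item 5 (720), Item 7 (48), Item 8 (504).
Sum: 192 + 900 + 720 + 48 + 504 = 2364.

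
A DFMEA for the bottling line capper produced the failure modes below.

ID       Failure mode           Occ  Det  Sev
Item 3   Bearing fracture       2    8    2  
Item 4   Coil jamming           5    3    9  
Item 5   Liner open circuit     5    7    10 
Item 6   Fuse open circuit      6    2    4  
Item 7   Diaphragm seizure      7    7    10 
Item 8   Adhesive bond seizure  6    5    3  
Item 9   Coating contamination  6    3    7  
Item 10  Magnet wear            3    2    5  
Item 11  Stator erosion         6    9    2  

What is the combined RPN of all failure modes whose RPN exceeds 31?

RPN = Severity × Occurrence × Detection:
  Item 3: 2 × 2 × 8 = 32
  Item 4: 9 × 5 × 3 = 135
  Item 5: 10 × 5 × 7 = 350
  Item 6: 4 × 6 × 2 = 48
  Item 7: 10 × 7 × 7 = 490
  Item 8: 3 × 6 × 5 = 90
  Item 9: 7 × 6 × 3 = 126
  Item 10: 5 × 3 × 2 = 30
  Item 11: 2 × 6 × 9 = 108
RPN > 31: Item 3 (32), Item 4 (135), Item 5 (350), Item 6 (48), Item 7 (490), Item 8 (90), Item 9 (126), Item 11 (108).
Sum: 32 + 135 + 350 + 48 + 490 + 90 + 126 + 108 = 1379.

1379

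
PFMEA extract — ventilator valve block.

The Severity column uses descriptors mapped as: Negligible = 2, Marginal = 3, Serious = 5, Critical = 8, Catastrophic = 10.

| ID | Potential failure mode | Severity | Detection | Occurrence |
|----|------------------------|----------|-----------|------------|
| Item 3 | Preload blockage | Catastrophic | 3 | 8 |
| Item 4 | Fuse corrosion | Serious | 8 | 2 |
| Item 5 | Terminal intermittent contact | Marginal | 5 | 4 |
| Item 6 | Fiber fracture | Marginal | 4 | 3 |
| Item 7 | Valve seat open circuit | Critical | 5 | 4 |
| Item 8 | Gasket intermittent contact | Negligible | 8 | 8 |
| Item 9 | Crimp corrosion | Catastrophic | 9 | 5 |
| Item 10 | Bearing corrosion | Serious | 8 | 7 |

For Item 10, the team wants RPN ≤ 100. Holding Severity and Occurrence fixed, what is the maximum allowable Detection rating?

Item 10: S=5, O=7, D=8 → current RPN = 280.
Fixed product = 35. Need 35 × D ≤ 100, so D ≤ 100/35 = 2.86.
Maximum integer Detection rating = 2 (gives RPN 70; D=3 would give 105 > 100).

2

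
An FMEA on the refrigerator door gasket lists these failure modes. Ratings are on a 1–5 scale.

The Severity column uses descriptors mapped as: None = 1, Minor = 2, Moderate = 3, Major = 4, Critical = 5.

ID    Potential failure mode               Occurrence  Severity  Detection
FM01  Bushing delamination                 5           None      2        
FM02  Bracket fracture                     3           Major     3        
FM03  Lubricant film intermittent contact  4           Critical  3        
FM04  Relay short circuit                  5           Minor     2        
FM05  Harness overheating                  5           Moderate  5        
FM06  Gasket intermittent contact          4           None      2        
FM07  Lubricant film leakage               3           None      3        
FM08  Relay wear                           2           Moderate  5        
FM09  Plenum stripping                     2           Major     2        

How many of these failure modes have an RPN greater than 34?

RPN = Severity × Occurrence × Detection:
  FM01: 1 × 5 × 2 = 10
  FM02: 4 × 3 × 3 = 36
  FM03: 5 × 4 × 3 = 60
  FM04: 2 × 5 × 2 = 20
  FM05: 3 × 5 × 5 = 75
  FM06: 1 × 4 × 2 = 8
  FM07: 1 × 3 × 3 = 9
  FM08: 3 × 2 × 5 = 30
  FM09: 4 × 2 × 2 = 16
Modes with RPN > 34: FM02 (36), FM03 (60), FM05 (75) → 3.

3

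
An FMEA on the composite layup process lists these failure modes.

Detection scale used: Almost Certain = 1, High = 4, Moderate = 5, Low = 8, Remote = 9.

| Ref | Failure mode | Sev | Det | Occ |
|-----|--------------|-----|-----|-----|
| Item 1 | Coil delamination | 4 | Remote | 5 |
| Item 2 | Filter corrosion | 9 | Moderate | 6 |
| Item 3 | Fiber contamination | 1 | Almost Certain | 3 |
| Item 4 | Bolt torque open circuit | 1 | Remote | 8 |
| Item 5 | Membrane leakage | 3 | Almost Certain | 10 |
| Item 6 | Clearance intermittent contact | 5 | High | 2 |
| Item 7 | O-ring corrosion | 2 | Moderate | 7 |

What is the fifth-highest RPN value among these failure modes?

40

RPN = Severity × Occurrence × Detection:
  Item 1: 4 × 5 × 9 = 180
  Item 2: 9 × 6 × 5 = 270
  Item 3: 1 × 3 × 1 = 3
  Item 4: 1 × 8 × 9 = 72
  Item 5: 3 × 10 × 1 = 30
  Item 6: 5 × 2 × 4 = 40
  Item 7: 2 × 7 × 5 = 70
Sorted descending: 270, 180, 72, 70, 40, 30, 3.
The fifth-highest RPN is 40 (Item 6).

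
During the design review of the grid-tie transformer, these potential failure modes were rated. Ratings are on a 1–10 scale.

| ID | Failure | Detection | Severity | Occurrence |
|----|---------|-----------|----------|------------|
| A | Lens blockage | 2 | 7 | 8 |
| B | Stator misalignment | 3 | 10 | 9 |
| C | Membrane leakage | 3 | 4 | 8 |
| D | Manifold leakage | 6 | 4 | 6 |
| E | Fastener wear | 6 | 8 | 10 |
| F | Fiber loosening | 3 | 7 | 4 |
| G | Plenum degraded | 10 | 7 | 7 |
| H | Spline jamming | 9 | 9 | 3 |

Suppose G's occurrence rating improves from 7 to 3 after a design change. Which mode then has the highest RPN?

E

RPN = Severity × Occurrence × Detection:
  A: 7 × 8 × 2 = 112
  B: 10 × 9 × 3 = 270
  C: 4 × 8 × 3 = 96
  D: 4 × 6 × 6 = 144
  E: 8 × 10 × 6 = 480
  F: 7 × 4 × 3 = 84
  G: 7 × 7 × 10 = 490
  H: 9 × 3 × 9 = 243
After action: G → 7 × 3 × 10 = 210.
Revised RPNs: E=480, B=270, H=243, G=210, D=144, A=112, C=96, F=84.
Highest is now E (480).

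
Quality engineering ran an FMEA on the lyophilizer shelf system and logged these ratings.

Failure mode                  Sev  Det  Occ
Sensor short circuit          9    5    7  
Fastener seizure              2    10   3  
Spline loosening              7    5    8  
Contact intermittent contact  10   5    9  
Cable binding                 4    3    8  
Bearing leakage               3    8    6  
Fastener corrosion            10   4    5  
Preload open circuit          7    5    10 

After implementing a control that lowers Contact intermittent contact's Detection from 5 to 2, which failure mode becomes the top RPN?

Preload open circuit

RPN = Severity × Occurrence × Detection:
  Sensor short circuit: 9 × 7 × 5 = 315
  Fastener seizure: 2 × 3 × 10 = 60
  Spline loosening: 7 × 8 × 5 = 280
  Contact intermittent contact: 10 × 9 × 5 = 450
  Cable binding: 4 × 8 × 3 = 96
  Bearing leakage: 3 × 6 × 8 = 144
  Fastener corrosion: 10 × 5 × 4 = 200
  Preload open circuit: 7 × 10 × 5 = 350
After action: Contact intermittent contact → 10 × 9 × 2 = 180.
Revised RPNs: Preload open circuit=350, Sensor short circuit=315, Spline loosening=280, Fastener corrosion=200, Contact intermittent contact=180, Bearing leakage=144, Cable binding=96, Fastener seizure=60.
Highest is now Preload open circuit (350).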